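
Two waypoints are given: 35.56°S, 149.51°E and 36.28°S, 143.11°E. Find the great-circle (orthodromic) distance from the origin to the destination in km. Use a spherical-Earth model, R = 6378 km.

582 km

Haversine: a = sin²(Δφ/2)+cos φ₁ cos φ₂ sin²(Δλ/2) = 0.00208;  σ = 2·atan2(√a,√(1−a))
σ = 5.232° → d = Rσ = 6378·0.09131 = 582 km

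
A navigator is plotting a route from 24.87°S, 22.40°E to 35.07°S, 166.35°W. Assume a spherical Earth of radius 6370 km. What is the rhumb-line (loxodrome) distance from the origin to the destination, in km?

Δψ = ln[tan(π/4+φ₂/2)/tan(π/4+φ₁/2)] = -0.2060;  Δφ = -0.1780 rad,  Δλ = +2.9889 rad
q = Δφ/Δψ = 0.8644
d = R·√(Δφ² + q²Δλ²) = 6370·2.58965 = 16496 km

16496 km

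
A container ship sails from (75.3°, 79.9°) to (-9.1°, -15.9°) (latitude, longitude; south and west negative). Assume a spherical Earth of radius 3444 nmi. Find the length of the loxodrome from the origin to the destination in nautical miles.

6364 nmi

Δψ = ln[tan(π/4+φ₂/2)/tan(π/4+φ₁/2)] = -2.2075;  Δφ = -1.4731 rad,  Δλ = -1.6720 rad
q = Δφ/Δψ = 0.6673
d = R·√(Δφ² + q²Δλ²) = 3444·1.84790 = 6364 nmi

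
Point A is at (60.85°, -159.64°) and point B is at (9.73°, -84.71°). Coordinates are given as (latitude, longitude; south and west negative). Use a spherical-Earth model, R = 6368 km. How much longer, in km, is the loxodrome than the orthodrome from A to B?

Great circle: cos σ = sin φ₁ sin φ₂ + cos φ₁ cos φ₂ cos Δλ,  σ = 1.2949 rad → d_gc = 8245.8 km
Rhumb line: Δψ = -1.1764, q = Δφ/Δψ = 0.7584, d_rh = R√(Δφ²+q²Δλ²) = 8495.6 km
Excess = 8495.6 − 8245.8 = 249.8 ≈ 250 km

250 km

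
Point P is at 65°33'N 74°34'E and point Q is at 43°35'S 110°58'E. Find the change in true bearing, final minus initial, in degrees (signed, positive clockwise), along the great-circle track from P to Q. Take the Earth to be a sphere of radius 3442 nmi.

Initial bearing θ₁ = atan2(sin Δλ cos φ₂, cos φ₁ sin φ₂ − sin φ₁ cos φ₂ cos Δλ) = 152.22°
Final bearing θ₂ = (initial bearing from the destination back to the start) + 180° = 164.56°
Δθ = θ₂ − θ₁ = +12.3°

+12.3°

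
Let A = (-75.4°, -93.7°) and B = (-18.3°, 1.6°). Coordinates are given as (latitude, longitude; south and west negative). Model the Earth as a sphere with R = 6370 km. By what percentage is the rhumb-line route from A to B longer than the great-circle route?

Great circle: σ = 1.2852 rad → d_gc = Rσ = 8186.6 km
Rhumb: Δφ = +0.9966, Δλ = +1.6633, Δψ = +1.7300, q = Δφ/Δψ = 0.5761 → d_rh = R√(Δφ²+q²Δλ²) = 8806.5 km
Excess = (8806.5 − 8186.6) / 8186.6 = 619.9 / 8186.6 = 7.57% ≈ 7.6%

7.6%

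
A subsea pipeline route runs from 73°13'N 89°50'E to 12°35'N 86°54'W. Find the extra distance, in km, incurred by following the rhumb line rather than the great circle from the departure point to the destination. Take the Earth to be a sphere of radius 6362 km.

3540 km

Great circle: cos σ = sin φ₁ sin φ₂ + cos φ₁ cos φ₂ cos Δλ,  σ = 1.6436 rad → d_gc = 10456.8 km
Rhumb line: Δψ = -1.6924, q = Δφ/Δψ = 0.6253, d_rh = R√(Δφ²+q²Δλ²) = 13996.5 km
Excess = 13996.5 − 10456.8 = 3539.7 ≈ 3540 km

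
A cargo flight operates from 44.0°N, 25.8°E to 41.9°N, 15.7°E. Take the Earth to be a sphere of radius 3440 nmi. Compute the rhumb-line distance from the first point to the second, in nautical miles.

461 nmi

Δψ = ln[tan(π/4+φ₂/2)/tan(π/4+φ₁/2)] = -0.0501;  Δφ = -0.0367 rad,  Δλ = -0.1763 rad
q = Δφ/Δψ = 0.7318
d = R·√(Δφ² + q²Δλ²) = 3440·0.13411 = 461 nmi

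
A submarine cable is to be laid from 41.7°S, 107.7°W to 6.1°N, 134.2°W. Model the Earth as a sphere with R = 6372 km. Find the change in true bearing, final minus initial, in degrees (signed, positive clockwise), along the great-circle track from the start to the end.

At departure: θ₁ = atan2(sin Δλ cos φ₂, cos φ₁ sin φ₂ − sin φ₁ cos φ₂ cos Δλ) = 326.54°
At arrival: θ₂ = atan2(sin Δλ cos φ₁, −cos φ₂ sin φ₁ + sin φ₂ cos φ₁ cos Δλ) = 335.54°
Δθ = θ₂ − θ₁ = +9.0°

+9.0°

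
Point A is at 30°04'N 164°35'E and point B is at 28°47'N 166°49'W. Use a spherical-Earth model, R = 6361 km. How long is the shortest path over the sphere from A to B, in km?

cos σ = sin φ₁ sin φ₂ + cos φ₁ cos φ₂ cos Δλ
      = sin(30.07°)sin(28.78°) + cos(30.07°)cos(28.78°)cos(28.60°) = 0.9072
σ = 24.879° → d = Rσ = 6361·0.43422 = 2762 km

2762 km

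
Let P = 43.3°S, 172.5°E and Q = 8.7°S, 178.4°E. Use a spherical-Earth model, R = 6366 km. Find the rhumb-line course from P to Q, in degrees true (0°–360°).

Meridional parts: M(φ₁)=-0.8400, M(φ₂)=-0.1524 → ΔM = +0.6876;  Δλ = +0.1030 rad
tan C = Δλ / ΔM = +0.1498 → C = 8.52°

8.5°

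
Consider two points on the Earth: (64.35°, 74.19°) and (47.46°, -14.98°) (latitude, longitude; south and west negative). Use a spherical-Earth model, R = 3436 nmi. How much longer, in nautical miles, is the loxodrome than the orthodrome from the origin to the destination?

Great circle: cos σ = sin φ₁ sin φ₂ + cos φ₁ cos φ₂ cos Δλ,  σ = 0.8387 rad → d_gc = 2881.7 nmi
Rhumb line: Δψ = -0.5365, q = Δφ/Δψ = 0.5495, d_rh = R√(Δφ²+q²Δλ²) = 3108.0 nmi
Excess = 3108.0 − 2881.7 = 226.3 ≈ 226 nmi

226 nmi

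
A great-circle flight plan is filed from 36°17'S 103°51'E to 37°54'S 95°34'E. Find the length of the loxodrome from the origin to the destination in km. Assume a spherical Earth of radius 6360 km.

755 km

Δψ = ln[tan(π/4+φ₂/2)/tan(π/4+φ₁/2)] = -0.0354;  Δφ = -0.0282 rad,  Δλ = -0.1446 rad
q = Δφ/Δψ = 0.7976
d = R·√(Δφ² + q²Δλ²) = 6360·0.11871 = 755 km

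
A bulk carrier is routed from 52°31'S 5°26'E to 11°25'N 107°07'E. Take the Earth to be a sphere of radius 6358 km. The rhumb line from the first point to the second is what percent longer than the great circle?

Great circle: σ = 1.8524 rad → d_gc = Rσ = 11777.3 km
Rhumb: Δφ = +1.1158, Δλ = +1.7747, Δψ = +1.2815, q = Δφ/Δψ = 0.8707 → d_rh = R√(Δφ²+q²Δλ²) = 12118.8 km
Excess = (12118.8 − 11777.3) / 11777.3 = 341.5 / 11777.3 = 2.90% ≈ 2.9%

2.9%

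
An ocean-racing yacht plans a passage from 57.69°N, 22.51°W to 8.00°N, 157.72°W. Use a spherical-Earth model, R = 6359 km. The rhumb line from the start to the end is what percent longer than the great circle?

Great circle: σ = 1.8318 rad → d_gc = Rσ = 11648.2 km
Rhumb: Δφ = -0.8673, Δλ = -2.3599, Δψ = -1.0989, q = Δφ/Δψ = 0.7892 → d_rh = R√(Δφ²+q²Δλ²) = 13064.0 km
Excess = (13064.0 − 11648.2) / 11648.2 = 1415.8 / 11648.2 = 12.155% ≈ 12.2%

12.2%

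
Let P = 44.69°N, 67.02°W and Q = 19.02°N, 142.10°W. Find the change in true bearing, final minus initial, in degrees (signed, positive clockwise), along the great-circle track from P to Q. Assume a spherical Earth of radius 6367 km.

Initial bearing θ₁ = atan2(sin Δλ cos φ₂, cos φ₁ sin φ₂ − sin φ₁ cos φ₂ cos Δλ) = 273.79°
Final bearing θ₂ = (initial bearing from the destination back to the start) + 180° = 228.62°
Δθ = θ₂ − θ₁ = -45.2°

-45.2°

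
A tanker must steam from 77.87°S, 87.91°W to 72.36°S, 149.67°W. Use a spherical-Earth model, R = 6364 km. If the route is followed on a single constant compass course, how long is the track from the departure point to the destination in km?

Δψ = ln[tan(π/4+φ₂/2)/tan(π/4+φ₁/2)] = +0.3787;  Δφ = +0.0962 rad,  Δλ = -1.0779 rad
q = Δφ/Δψ = 0.2540
d = R·√(Δφ² + q²Δλ²) = 6364·0.29014 = 1846 km

1846 km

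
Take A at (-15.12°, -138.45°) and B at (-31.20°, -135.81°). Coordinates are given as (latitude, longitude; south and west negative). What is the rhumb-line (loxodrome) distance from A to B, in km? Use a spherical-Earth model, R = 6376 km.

1810 km

Δψ = ln[tan(π/4+φ₂/2)/tan(π/4+φ₁/2)] = -0.3066;  Δφ = -0.2806 rad,  Δλ = +0.0461 rad
q = Δφ/Δψ = 0.9153
d = R·√(Δφ² + q²Δλ²) = 6376·0.28380 = 1810 km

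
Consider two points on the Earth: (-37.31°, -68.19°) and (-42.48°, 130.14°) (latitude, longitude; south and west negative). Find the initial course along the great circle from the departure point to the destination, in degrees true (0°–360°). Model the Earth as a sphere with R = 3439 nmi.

193.6°

θ = atan2( sin Δλ·cos φ₂ ,  cos φ₁ sin φ₂ − sin φ₁ cos φ₂ cos Δλ )
  = atan2(-0.2319, -0.9615) = 193.56°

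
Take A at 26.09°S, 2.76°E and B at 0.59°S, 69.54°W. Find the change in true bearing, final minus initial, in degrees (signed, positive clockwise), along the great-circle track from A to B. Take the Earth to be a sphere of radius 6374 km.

Initial bearing θ₁ = atan2(sin Δλ cos φ₂, cos φ₁ sin φ₂ − sin φ₁ cos φ₂ cos Δλ) = 277.44°
Final bearing θ₂ = (initial bearing from the destination back to the start) + 180° = 297.05°
Δθ = θ₂ − θ₁ = +19.6°

+19.6°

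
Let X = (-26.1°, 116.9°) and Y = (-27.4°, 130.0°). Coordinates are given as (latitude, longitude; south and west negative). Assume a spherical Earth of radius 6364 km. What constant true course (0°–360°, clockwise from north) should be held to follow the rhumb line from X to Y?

Meridional parts: M(φ₁)=-0.4722, M(φ₂)=-0.4976 → ΔM = -0.0254;  Δλ = +0.2286 rad
tan C = Δλ / ΔM = -8.9982 → C = 96.34°

96.3°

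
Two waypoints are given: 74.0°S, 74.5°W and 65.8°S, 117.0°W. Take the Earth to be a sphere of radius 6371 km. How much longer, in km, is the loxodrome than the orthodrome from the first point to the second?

Great circle: cos σ = sin φ₁ sin φ₂ + cos φ₁ cos φ₂ cos Δλ,  σ = 0.2835 rad → d_gc = 1806.0 km
Rhumb line: Δψ = +0.4223, q = Δφ/Δψ = 0.3389, d_rh = R√(Δφ²+q²Δλ²) = 1843.1 km
Excess = 1843.1 − 1806.0 = 37.1 ≈ 37 km

37 km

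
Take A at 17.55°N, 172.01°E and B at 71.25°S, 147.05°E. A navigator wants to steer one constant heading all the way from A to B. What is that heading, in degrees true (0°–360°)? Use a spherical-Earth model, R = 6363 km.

191.7°

Meridional parts: M(φ₁)=+0.3112, M(φ₂)=-1.8012 → ΔM = -2.1124;  Δλ = -0.4356 rad
tan C = Δλ / ΔM = +0.2062 → C = 191.65°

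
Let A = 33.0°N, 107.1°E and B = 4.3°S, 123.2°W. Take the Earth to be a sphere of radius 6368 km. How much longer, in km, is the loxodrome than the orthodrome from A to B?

393 km

Great circle: cos σ = sin φ₁ sin φ₂ + cos φ₁ cos φ₂ cos Δλ,  σ = 2.1835 rad → d_gc = 13904.2 km
Rhumb line: Δψ = -0.6858, q = Δφ/Δψ = 0.9492, d_rh = R√(Δφ²+q²Δλ²) = 14297.2 km
Excess = 14297.2 − 13904.2 = 393.0 ≈ 393 km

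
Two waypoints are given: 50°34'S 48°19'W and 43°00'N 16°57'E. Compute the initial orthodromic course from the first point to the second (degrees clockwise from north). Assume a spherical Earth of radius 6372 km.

N = sin Δλ·cos φ₂ = +0.6643;  D = cos φ₁ sin φ₂ − sin φ₁ cos φ₂ cos Δλ = +0.6695
initial course = atan2(N, D) = 44.77°

44.8°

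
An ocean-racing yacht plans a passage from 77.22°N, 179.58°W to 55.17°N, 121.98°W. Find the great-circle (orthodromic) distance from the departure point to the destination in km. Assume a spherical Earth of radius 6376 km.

3310 km

cos σ = sin φ₁ sin φ₂ + cos φ₁ cos φ₂ cos Δλ
      = sin(77.22°)sin(55.17°) + cos(77.22°)cos(55.17°)cos(57.60°) = 0.8682
σ = 29.748° → d = Rσ = 6376·0.51921 = 3310 km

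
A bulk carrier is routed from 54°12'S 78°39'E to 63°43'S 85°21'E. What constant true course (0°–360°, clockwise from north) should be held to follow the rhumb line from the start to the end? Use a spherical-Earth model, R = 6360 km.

160.2°

Δψ = ln[tan(π/4+φ₂/2)/tan(π/4+φ₁/2)] = -0.3246
Δλ = +0.1169 rad (taken the short way round)
course = atan2(Δλ, Δψ) = 160.19°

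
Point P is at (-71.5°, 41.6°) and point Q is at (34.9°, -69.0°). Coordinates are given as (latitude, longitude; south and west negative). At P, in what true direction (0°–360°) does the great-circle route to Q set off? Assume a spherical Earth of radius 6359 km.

θ = atan2( sin Δλ·cos φ₂ ,  cos φ₁ sin φ₂ − sin φ₁ cos φ₂ cos Δλ )
  = atan2(-0.7677, -0.0921) = 263.16°

263.2°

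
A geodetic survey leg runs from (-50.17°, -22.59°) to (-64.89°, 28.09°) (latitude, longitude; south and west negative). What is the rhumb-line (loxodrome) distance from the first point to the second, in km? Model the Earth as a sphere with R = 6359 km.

3389 km

Δψ = ln[tan(π/4+φ₂/2)/tan(π/4+φ₁/2)] = -0.4866;  Δφ = -0.2569 rad,  Δλ = +0.8845 rad
q = Δφ/Δψ = 0.5280
d = R·√(Δφ² + q²Δλ²) = 6359·0.53300 = 3389 km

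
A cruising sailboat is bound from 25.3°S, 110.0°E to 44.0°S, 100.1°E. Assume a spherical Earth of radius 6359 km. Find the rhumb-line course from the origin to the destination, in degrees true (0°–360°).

203.4°

Meridional parts: M(φ₁)=-0.4567, M(φ₂)=-0.8569 → ΔM = -0.4002;  Δλ = -0.1728 rad
tan C = Δλ / ΔM = +0.4317 → C = 203.35°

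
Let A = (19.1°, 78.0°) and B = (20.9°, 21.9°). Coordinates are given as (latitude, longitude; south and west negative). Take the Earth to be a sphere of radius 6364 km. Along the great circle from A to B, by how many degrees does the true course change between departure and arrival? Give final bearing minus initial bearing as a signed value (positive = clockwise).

-20.7°

At departure: θ₁ = atan2(sin Δλ cos φ₂, cos φ₁ sin φ₂ − sin φ₁ cos φ₂ cos Δλ) = 282.13°
At arrival: θ₂ = atan2(sin Δλ cos φ₁, −cos φ₂ sin φ₁ + sin φ₂ cos φ₁ cos Δλ) = 261.47°
Δθ = θ₂ − θ₁ = -20.7°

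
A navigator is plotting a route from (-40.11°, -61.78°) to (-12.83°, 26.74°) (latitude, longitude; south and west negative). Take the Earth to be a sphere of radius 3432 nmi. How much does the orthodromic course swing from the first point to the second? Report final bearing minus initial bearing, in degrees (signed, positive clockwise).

At departure: θ₁ = atan2(sin Δλ cos φ₂, cos φ₁ sin φ₂ − sin φ₁ cos φ₂ cos Δλ) = 98.96°
At arrival: θ₂ = atan2(sin Δλ cos φ₁, −cos φ₂ sin φ₁ + sin φ₂ cos φ₁ cos Δλ) = 50.79°
Δθ = θ₂ − θ₁ = -48.2°

-48.2°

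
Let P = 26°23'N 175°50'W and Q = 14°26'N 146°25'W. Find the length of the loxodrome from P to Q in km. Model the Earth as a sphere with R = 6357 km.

Rhumb course C = atan2(Δλ, Δψ) with Δψ = ln[tan(π/4+φ₂/2)/tan(π/4+φ₁/2)] = -0.2231, Δλ = +0.5134 → C = 113.48°
d = R·|Δφ| / |cos C| = 6357·0.20857 / 0.39847 = 3327 km

3327 km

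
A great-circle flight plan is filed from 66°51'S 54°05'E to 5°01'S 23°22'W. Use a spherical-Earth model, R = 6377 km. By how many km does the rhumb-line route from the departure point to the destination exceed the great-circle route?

313 km

Great circle: cos σ = sin φ₁ sin φ₂ + cos φ₁ cos φ₂ cos Δλ,  σ = 1.4045 rad → d_gc = 8956.7 km
Rhumb line: Δψ = +1.4980, q = Δφ/Δψ = 0.7204, d_rh = R√(Δφ²+q²Δλ²) = 9269.8 km
Excess = 9269.8 − 8956.7 = 313.1 ≈ 313 km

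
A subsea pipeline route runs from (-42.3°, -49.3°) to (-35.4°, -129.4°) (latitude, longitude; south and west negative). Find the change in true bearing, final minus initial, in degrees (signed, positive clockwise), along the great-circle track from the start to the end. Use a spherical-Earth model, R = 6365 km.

At departure: θ₁ = atan2(sin Δλ cos φ₂, cos φ₁ sin φ₂ − sin φ₁ cos φ₂ cos Δλ) = 247.41°
At arrival: θ₂ = atan2(sin Δλ cos φ₁, −cos φ₂ sin φ₁ + sin φ₂ cos φ₁ cos Δλ) = 303.10°
Δθ = θ₂ − θ₁ = +55.7°

+55.7°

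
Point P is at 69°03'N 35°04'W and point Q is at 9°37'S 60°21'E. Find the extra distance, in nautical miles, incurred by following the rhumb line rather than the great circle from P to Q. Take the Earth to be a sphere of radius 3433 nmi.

285 nmi

Great circle: cos σ = sin φ₁ sin φ₂ + cos φ₁ cos φ₂ cos Δλ,  σ = 1.7612 rad → d_gc = 6046.32 nmi
Rhumb line: Δψ = -1.8566, q = Δφ/Δψ = 0.7395, d_rh = R√(Δφ²+q²Δλ²) = 6331.77 nmi
Excess = 6331.77 − 6046.32 = 285.45 ≈ 285 nmi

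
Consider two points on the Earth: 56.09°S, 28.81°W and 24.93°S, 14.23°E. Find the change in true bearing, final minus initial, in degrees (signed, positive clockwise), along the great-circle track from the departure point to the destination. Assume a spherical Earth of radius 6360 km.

Initial bearing θ₁ = atan2(sin Δλ cos φ₂, cos φ₁ sin φ₂ − sin φ₁ cos φ₂ cos Δλ) = 63.03°
Final bearing θ₂ = (initial bearing from the destination back to the start) + 180° = 33.25°
Δθ = θ₂ − θ₁ = -29.8°

-29.8°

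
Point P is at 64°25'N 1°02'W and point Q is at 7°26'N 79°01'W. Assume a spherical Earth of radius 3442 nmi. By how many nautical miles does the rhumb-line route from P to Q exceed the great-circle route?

Great circle: cos σ = sin φ₁ sin φ₂ + cos φ₁ cos φ₂ cos Δλ,  σ = 1.3635 rad → d_gc = 4693.1 nmi
Rhumb line: Δψ = -1.3525, q = Δφ/Δψ = 0.7353, d_rh = R√(Δφ²+q²Δλ²) = 4856.5 nmi
Excess = 4856.5 − 4693.1 = 163.4 ≈ 163 nmi

163 nmi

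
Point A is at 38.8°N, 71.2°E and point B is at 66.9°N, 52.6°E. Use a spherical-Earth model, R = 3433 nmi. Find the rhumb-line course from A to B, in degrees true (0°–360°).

Δψ = ln[tan(π/4+φ₂/2)/tan(π/4+φ₁/2)] = +0.8521
Δλ = -0.3246 rad (taken the short way round)
course = atan2(Δλ, Δψ) = 339.14°

339.1°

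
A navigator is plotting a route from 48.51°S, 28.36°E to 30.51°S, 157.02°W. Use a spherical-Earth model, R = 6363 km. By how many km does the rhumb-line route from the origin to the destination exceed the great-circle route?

3751 km

Great circle: cos σ = sin φ₁ sin φ₂ + cos φ₁ cos φ₂ cos Δλ,  σ = 1.7599 rad → d_gc = 11198.1 km
Rhumb line: Δψ = +0.4112, q = Δφ/Δψ = 0.7640, d_rh = R√(Δφ²+q²Δλ²) = 14949.3 km
Excess = 14949.3 − 11198.1 = 3751.2 ≈ 3751 km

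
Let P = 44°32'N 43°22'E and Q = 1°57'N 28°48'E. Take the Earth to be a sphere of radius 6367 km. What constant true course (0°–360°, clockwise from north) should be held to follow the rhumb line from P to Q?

196.9°

Δψ = ln[tan(π/4+φ₂/2)/tan(π/4+φ₁/2)] = -0.8359
Δλ = -0.2542 rad (taken the short way round)
course = atan2(Δλ, Δψ) = 196.92°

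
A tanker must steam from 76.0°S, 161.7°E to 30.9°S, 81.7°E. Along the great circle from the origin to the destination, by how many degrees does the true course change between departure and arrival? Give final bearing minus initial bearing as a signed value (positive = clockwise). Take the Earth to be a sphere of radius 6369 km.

At departure: θ₁ = atan2(sin Δλ cos φ₂, cos φ₁ sin φ₂ − sin φ₁ cos φ₂ cos Δλ) = 271.38°
At arrival: θ₂ = atan2(sin Δλ cos φ₁, −cos φ₂ sin φ₁ + sin φ₂ cos φ₁ cos Δλ) = 343.63°
Δθ = θ₂ − θ₁ = +72.3°

+72.3°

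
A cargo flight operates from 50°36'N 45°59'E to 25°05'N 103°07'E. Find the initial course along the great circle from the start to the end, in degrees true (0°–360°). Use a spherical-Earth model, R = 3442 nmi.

θ = atan2( sin Δλ·cos φ₂ ,  cos φ₁ sin φ₂ − sin φ₁ cos φ₂ cos Δλ )
  = atan2(+0.7607, -0.1107) = 98.28°

98.3°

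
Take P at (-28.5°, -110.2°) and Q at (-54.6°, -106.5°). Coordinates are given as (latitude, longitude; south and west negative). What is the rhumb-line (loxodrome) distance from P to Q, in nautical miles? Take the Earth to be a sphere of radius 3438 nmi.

Rhumb course C = atan2(Δλ, Δψ) with Δψ = ln[tan(π/4+φ₂/2)/tan(π/4+φ₁/2)] = -0.6228, Δλ = +0.0646 → C = 174.08°
d = R·|Δφ| / |cos C| = 3438·0.45553 / 0.99467 = 1575 nmi

1575 nmi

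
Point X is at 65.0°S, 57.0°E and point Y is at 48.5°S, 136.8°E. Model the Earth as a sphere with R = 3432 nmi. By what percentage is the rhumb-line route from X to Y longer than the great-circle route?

6.2%

Great circle: σ = 0.7548 rad → d_gc = Rσ = 2590.6 nmi
Rhumb: Δφ = +0.2880, Δλ = +1.3928, Δψ = +0.5359, q = Δφ/Δψ = 0.5374 → d_rh = R√(Δφ²+q²Δλ²) = 2752.3 nmi
Excess = (2752.3 − 2590.6) / 2590.6 = 161.7 / 2590.6 = 6.24% ≈ 6.2%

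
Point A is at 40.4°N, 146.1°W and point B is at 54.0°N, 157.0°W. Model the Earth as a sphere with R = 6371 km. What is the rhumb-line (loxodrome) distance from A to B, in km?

1719 km

Rhumb course C = atan2(Δλ, Δψ) with Δψ = ln[tan(π/4+φ₂/2)/tan(π/4+φ₁/2)] = +0.3521, Δλ = -0.1902 → C = 331.62°
d = R·|Δφ| / |cos C| = 6371·0.23736 / 0.87981 = 1719 km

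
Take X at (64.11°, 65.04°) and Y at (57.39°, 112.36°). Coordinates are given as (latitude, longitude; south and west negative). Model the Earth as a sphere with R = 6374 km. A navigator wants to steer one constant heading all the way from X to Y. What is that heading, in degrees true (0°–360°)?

Δψ = ln[tan(π/4+φ₂/2)/tan(π/4+φ₁/2)] = -0.2411
Δλ = +0.8259 rad (taken the short way round)
course = atan2(Δλ, Δψ) = 106.27°

106.3°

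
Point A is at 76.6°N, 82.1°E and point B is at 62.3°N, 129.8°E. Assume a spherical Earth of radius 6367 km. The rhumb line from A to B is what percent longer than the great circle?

Great circle: σ = 0.3659 rad → d_gc = Rσ = 2329.9 km
Rhumb: Δφ = -0.2496, Δλ = +0.8325, Δψ = -0.7414, q = Δφ/Δψ = 0.3367 → d_rh = R√(Δφ²+q²Δλ²) = 2389.5 km
Excess = (2389.5 − 2329.9) / 2329.9 = 59.6 / 2329.9 = 2.56% ≈ 2.6%

2.6%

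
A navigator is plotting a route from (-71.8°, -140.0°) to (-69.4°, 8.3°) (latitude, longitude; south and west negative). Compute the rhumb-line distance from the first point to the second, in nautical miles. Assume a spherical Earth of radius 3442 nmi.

2959 nmi

Δψ = ln[tan(π/4+φ₂/2)/tan(π/4+φ₁/2)] = +0.1263;  Δφ = +0.0419 rad,  Δλ = +2.5883 rad
q = Δφ/Δψ = 0.3317
d = R·√(Δφ² + q²Δλ²) = 3442·0.85968 = 2959 nmi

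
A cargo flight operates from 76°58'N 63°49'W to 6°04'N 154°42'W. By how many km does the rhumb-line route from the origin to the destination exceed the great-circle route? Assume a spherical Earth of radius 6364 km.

571 km

Great circle: cos σ = sin φ₁ sin φ₂ + cos φ₁ cos φ₂ cos Δλ,  σ = 1.4711 rad → d_gc = 9362.2 km
Rhumb line: Δψ = -2.0635, q = Δφ/Δψ = 0.5997, d_rh = R√(Δφ²+q²Δλ²) = 9933.0 km
Excess = 9933.0 − 9362.2 = 570.8 ≈ 571 km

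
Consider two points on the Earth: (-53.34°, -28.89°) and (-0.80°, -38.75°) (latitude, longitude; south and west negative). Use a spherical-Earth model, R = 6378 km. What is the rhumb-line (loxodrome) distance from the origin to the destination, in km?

Rhumb course C = atan2(Δλ, Δψ) with Δψ = ln[tan(π/4+φ₂/2)/tan(π/4+φ₁/2)] = +1.0908, Δλ = -0.1721 → C = 351.03°
d = R·|Δφ| / |cos C| = 6378·0.91700 / 0.98778 = 5921 km

5921 km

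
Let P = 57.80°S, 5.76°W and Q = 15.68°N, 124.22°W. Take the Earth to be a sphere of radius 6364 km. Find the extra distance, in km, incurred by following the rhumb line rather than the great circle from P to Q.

Great circle: cos σ = sin φ₁ sin φ₂ + cos φ₁ cos φ₂ cos Δλ,  σ = 2.0637 rad → d_gc = 13133.4 km
Rhumb line: Δψ = +1.5197, q = Δφ/Δψ = 0.8439, d_rh = R√(Δφ²+q²Δλ²) = 13780.3 km
Excess = 13780.3 − 13133.4 = 646.9 ≈ 647 km

647 km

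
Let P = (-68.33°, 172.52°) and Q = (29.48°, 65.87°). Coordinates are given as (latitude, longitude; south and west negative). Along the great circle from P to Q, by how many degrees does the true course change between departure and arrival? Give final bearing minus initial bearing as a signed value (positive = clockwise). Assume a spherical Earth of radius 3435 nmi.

+68.4°

Initial bearing θ₁ = atan2(sin Δλ cos φ₂, cos φ₁ sin φ₂ − sin φ₁ cos φ₂ cos Δλ) = 266.56°
Final bearing θ₂ = (initial bearing from the destination back to the start) + 180° = 334.95°
Δθ = θ₂ − θ₁ = +68.4°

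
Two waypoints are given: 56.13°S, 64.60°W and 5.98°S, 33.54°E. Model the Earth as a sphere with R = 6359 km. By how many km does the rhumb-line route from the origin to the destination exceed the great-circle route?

467 km

Great circle: cos σ = sin φ₁ sin φ₂ + cos φ₁ cos φ₂ cos Δλ,  σ = 1.5628 rad → d_gc = 9937.7 km
Rhumb line: Δψ = +1.0846, q = Δφ/Δψ = 0.8070, d_rh = R√(Δφ²+q²Δλ²) = 10404.4 km
Excess = 10404.4 − 9937.7 = 466.7 ≈ 467 km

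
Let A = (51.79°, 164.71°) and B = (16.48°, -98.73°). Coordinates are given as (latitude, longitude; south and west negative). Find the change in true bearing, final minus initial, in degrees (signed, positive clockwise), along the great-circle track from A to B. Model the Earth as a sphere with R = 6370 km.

At departure: θ₁ = atan2(sin Δλ cos φ₂, cos φ₁ sin φ₂ − sin φ₁ cos φ₂ cos Δλ) = 74.65°
At arrival: θ₂ = atan2(sin Δλ cos φ₁, −cos φ₂ sin φ₁ + sin φ₂ cos φ₁ cos Δλ) = 141.54°
Δθ = θ₂ − θ₁ = +66.9°

+66.9°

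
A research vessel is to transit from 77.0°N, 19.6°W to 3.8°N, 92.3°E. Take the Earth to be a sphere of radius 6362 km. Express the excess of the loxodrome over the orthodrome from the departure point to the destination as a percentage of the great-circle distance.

Great circle: σ = 1.5899 rad → d_gc = Rσ = 10115.2 km
Rhumb: Δφ = -1.2776, Δλ = +1.9530, Δψ = -2.1058, q = Δφ/Δψ = 0.6067 → d_rh = R√(Δφ²+q²Δλ²) = 11085.7 km
Excess = (11085.7 − 10115.2) / 10115.2 = 970.5 / 10115.2 = 9.59% ≈ 9.6%

9.6%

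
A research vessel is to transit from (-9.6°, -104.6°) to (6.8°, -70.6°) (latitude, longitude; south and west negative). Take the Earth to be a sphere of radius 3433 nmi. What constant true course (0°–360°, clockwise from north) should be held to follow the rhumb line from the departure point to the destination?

Δψ = ln[tan(π/4+φ₂/2)/tan(π/4+φ₁/2)] = +0.2873
Δλ = +0.5934 rad (taken the short way round)
course = atan2(Δλ, Δψ) = 64.17°

64.2°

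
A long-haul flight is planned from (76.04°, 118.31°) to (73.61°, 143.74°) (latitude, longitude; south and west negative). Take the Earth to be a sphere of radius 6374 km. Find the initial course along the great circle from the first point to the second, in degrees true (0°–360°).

97.5°

N = sin Δλ·cos φ₂ = +0.1212;  D = cos φ₁ sin φ₂ − sin φ₁ cos φ₂ cos Δλ = -0.0159
initial course = atan2(N, D) = 97.46°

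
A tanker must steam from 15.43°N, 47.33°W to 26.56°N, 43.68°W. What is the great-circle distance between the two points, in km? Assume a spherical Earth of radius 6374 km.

1295 km

cos σ = sin φ₁ sin φ₂ + cos φ₁ cos φ₂ cos Δλ
      = sin(15.43°)sin(26.56°) + cos(15.43°)cos(26.56°)cos(3.65°) = 0.9794
σ = 11.638° → d = Rσ = 6374·0.20312 = 1295 km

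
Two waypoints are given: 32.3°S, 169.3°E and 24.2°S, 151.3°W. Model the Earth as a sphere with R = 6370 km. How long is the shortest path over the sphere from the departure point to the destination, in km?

cos σ = sin φ₁ sin φ₂ + cos φ₁ cos φ₂ cos Δλ
      = sin(-32.30°)sin(-24.20°) + cos(-32.30°)cos(-24.20°)cos(39.40°) = 0.8148
σ = 35.432° → d = Rσ = 6370·0.61840 = 3939 km

3939 km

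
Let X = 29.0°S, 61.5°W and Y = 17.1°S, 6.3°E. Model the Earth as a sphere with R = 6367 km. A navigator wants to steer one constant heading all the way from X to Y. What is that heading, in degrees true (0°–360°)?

Meridional parts: M(φ₁)=-0.5293, M(φ₂)=-0.3030 → ΔM = +0.2263;  Δλ = +1.1833 rad
tan C = Δλ / ΔM = +5.2298 → C = 79.17°

79.2°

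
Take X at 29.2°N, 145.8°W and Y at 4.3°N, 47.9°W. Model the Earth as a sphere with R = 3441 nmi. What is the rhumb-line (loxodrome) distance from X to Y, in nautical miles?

Δψ = ln[tan(π/4+φ₂/2)/tan(π/4+φ₁/2)] = -0.4581;  Δφ = -0.4346 rad,  Δλ = +1.7087 rad
q = Δφ/Δψ = 0.9486
d = R·√(Δφ² + q²Δλ²) = 3441·1.67813 = 5774 nmi

5774 nmi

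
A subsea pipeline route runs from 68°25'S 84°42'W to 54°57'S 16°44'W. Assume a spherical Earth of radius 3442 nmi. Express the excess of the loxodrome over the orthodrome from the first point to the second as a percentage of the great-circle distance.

4.8%

Great circle: σ = 0.5726 rad → d_gc = Rσ = 1970.8 nmi
Rhumb: Δφ = +0.2350, Δλ = +1.1862, Δψ = +0.5048, q = Δφ/Δψ = 0.4656 → d_rh = R√(Δφ²+q²Δλ²) = 2066.0 nmi
Excess = (2066.0 − 1970.8) / 1970.8 = 95.2 / 1970.8 = 4.83% ≈ 4.8%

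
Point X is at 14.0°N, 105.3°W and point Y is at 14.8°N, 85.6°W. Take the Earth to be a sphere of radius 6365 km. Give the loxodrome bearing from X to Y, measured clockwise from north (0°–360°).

87.6°

Meridional parts: M(φ₁)=+0.2468, M(φ₂)=+0.2612 → ΔM = +0.0144;  Δλ = +0.3438 rad
tan C = Δλ / ΔM = +23.8511 → C = 87.60°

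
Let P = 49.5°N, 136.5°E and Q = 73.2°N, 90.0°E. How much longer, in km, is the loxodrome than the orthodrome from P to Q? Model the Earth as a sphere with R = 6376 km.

75 km

Great circle: cos σ = sin φ₁ sin φ₂ + cos φ₁ cos φ₂ cos Δλ,  σ = 0.5411 rad → d_gc = 3449.798 km
Rhumb line: Δψ = +0.9156, q = Δφ/Δψ = 0.4518, d_rh = R√(Δφ²+q²Δλ²) = 3524.300 km
Excess = 3524.300 − 3449.798 = 74.502 ≈ 75 km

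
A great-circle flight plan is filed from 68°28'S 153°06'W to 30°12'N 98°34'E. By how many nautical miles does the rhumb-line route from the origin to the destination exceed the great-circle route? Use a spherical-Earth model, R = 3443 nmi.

311 nmi

Great circle: cos σ = sin φ₁ sin φ₂ + cos φ₁ cos φ₂ cos Δλ,  σ = 2.1745 rad → d_gc = 7486.8 nmi
Rhumb line: Δψ = +2.2132, q = Δφ/Δψ = 0.7781, d_rh = R√(Δφ²+q²Δλ²) = 7798.1 nmi
Excess = 7798.1 − 7486.8 = 311.3 ≈ 311 nmi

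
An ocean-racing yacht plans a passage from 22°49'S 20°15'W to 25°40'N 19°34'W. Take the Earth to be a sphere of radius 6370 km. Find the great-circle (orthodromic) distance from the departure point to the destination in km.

5391 km

cos σ = sin φ₁ sin φ₂ + cos φ₁ cos φ₂ cos Δλ
      = sin(-22.82°)sin(25.67°) + cos(-22.82°)cos(25.67°)cos(0.68°) = 0.6628
σ = 48.488° → d = Rσ = 6370·0.84627 = 5391 km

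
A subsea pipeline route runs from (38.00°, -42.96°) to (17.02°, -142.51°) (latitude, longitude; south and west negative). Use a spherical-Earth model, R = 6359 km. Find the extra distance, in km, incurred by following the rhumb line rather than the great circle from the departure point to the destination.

352 km

Great circle: cos σ = sin φ₁ sin φ₂ + cos φ₁ cos φ₂ cos Δλ,  σ = 1.5156 rad → d_gc = 9637.5 km
Rhumb line: Δψ = -0.4165, q = Δφ/Δψ = 0.8792, d_rh = R√(Δφ²+q²Δλ²) = 9989.5 km
Excess = 9989.5 − 9637.5 = 352.0 ≈ 352 km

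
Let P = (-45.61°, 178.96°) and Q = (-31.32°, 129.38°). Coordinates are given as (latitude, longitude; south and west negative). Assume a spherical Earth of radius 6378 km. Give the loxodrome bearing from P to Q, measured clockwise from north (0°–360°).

Meridional parts: M(φ₁)=-0.8965, M(φ₂)=-0.5761 → ΔM = +0.3204;  Δλ = -0.8653 rad
tan C = Δλ / ΔM = -2.7006 → C = 290.32°

290.3°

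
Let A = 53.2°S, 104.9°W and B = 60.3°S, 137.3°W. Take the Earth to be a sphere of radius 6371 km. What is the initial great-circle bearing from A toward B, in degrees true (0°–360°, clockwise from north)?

θ = atan2( sin Δλ·cos φ₂ ,  cos φ₁ sin φ₂ − sin φ₁ cos φ₂ cos Δλ )
  = atan2(-0.2655, -0.1854) = 235.08°

235.1°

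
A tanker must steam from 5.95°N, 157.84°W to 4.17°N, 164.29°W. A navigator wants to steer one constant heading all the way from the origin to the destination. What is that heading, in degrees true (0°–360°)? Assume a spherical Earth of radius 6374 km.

254.5°

Δψ = ln[tan(π/4+φ₂/2)/tan(π/4+φ₁/2)] = -0.0312
Δλ = -0.1126 rad (taken the short way round)
course = atan2(Δλ, Δψ) = 254.51°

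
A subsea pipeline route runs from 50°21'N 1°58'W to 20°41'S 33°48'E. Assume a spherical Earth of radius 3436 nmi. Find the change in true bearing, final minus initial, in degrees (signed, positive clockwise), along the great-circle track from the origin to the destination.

+11.6°

At departure: θ₁ = atan2(sin Δλ cos φ₂, cos φ₁ sin φ₂ − sin φ₁ cos φ₂ cos Δλ) = 145.97°
At arrival: θ₂ = atan2(sin Δλ cos φ₁, −cos φ₂ sin φ₁ + sin φ₂ cos φ₁ cos Δλ) = 157.56°
Δθ = θ₂ − θ₁ = +11.6°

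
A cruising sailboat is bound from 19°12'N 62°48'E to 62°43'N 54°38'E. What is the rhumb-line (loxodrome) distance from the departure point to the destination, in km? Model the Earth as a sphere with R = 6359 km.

Rhumb course C = atan2(Δλ, Δψ) with Δψ = ln[tan(π/4+φ₂/2)/tan(π/4+φ₁/2)] = +1.0744, Δλ = -0.1425 → C = 352.44°
d = R·|Δφ| / |cos C| = 6359·0.75951 / 0.99131 = 4872 km

4872 km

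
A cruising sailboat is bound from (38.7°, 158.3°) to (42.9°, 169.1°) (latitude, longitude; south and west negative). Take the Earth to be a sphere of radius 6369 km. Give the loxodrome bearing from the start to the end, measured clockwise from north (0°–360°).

Meridional parts: M(φ₁)=+0.7336, M(φ₂)=+0.8305 → ΔM = +0.0969;  Δλ = +0.1885 rad
tan C = Δλ / ΔM = +1.9455 → C = 62.80°

62.8°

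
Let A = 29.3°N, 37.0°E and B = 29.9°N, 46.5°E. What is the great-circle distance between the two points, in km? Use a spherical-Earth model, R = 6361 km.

cos σ = sin φ₁ sin φ₂ + cos φ₁ cos φ₂ cos Δλ
      = sin(29.30°)sin(29.90°) + cos(29.30°)cos(29.90°)cos(9.50°) = 0.9896
σ = 8.280° → d = Rσ = 6361·0.14451 = 919 km

919 km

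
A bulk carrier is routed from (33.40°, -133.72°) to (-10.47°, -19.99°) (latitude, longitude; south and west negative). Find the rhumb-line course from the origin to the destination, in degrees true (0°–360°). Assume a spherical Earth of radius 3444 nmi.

Δψ = ln[tan(π/4+φ₂/2)/tan(π/4+φ₁/2)] = -0.8028
Δλ = +1.9850 rad (taken the short way round)
course = atan2(Δλ, Δψ) = 112.02°

112.0°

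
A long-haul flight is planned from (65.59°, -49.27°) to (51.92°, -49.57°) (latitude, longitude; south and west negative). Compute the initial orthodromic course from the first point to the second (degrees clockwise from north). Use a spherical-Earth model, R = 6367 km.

N = sin Δλ·cos φ₂ = -0.0032;  D = cos φ₁ sin φ₂ − sin φ₁ cos φ₂ cos Δλ = -0.2363
initial course = atan2(N, D) = 180.78°

180.8°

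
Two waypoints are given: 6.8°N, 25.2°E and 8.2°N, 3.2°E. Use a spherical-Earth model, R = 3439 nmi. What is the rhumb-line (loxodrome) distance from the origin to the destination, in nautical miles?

1312 nmi

Rhumb course C = atan2(Δλ, Δψ) with Δψ = ln[tan(π/4+φ₂/2)/tan(π/4+φ₁/2)] = +0.0246, Δλ = -0.3840 → C = 273.67°
d = R·|Δφ| / |cos C| = 3439·0.02443 / 0.06406 = 1312 nmi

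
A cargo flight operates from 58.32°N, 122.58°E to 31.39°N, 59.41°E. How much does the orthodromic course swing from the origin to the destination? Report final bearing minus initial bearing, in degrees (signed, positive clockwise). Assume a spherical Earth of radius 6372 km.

At departure: θ₁ = atan2(sin Δλ cos φ₂, cos φ₁ sin φ₂ − sin φ₁ cos φ₂ cos Δλ) = 265.92°
At arrival: θ₂ = atan2(sin Δλ cos φ₁, −cos φ₂ sin φ₁ + sin φ₂ cos φ₁ cos Δλ) = 217.85°
Δθ = θ₂ − θ₁ = -48.1°

-48.1°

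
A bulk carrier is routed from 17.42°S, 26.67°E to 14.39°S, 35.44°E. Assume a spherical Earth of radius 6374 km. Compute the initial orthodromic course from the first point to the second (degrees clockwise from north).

71.5°

N = sin Δλ·cos φ₂ = +0.1477;  D = cos φ₁ sin φ₂ − sin φ₁ cos φ₂ cos Δλ = +0.0495
initial course = atan2(N, D) = 71.48°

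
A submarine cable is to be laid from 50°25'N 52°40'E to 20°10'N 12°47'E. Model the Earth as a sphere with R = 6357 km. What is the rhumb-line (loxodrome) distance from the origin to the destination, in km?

4868 km

Δψ = ln[tan(π/4+φ₂/2)/tan(π/4+φ₁/2)] = -0.6626;  Δφ = -0.5280 rad,  Δλ = -0.6961 rad
q = Δφ/Δψ = 0.7968
d = R·√(Δφ² + q²Δλ²) = 6357·0.76577 = 4868 km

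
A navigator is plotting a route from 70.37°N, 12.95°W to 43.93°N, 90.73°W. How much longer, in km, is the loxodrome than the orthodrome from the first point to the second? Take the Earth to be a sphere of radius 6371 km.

298 km

Great circle: cos σ = sin φ₁ sin φ₂ + cos φ₁ cos φ₂ cos Δλ,  σ = 0.7888 rad → d_gc = 5025.7 km
Rhumb line: Δψ = -0.8993, q = Δφ/Δψ = 0.5132, d_rh = R√(Δφ²+q²Δλ²) = 5323.6 km
Excess = 5323.6 − 5025.7 = 297.9 ≈ 298 km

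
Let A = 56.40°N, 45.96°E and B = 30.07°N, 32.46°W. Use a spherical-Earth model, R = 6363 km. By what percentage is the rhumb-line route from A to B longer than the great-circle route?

Great circle: σ = 1.0316 rad → d_gc = Rσ = 6563.8 km
Rhumb: Δφ = -0.4595, Δλ = -1.3687, Δψ = -0.6469, q = Δφ/Δψ = 0.7104 → d_rh = R√(Δφ²+q²Δλ²) = 6843.0 km
Excess = (6843.0 − 6563.8) / 6563.8 = 279.2 / 6563.8 = 4.254% ≈ 4.3%

4.3%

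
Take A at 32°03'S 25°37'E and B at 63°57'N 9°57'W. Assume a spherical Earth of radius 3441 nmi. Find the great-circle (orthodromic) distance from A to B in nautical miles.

6007 nmi

Haversine: a = sin²(Δφ/2)+cos φ₁ cos φ₂ sin²(Δλ/2) = 0.58699;  σ = 2·atan2(√a,√(1−a))
σ = 100.019° → d = Rσ = 3441·1.74566 = 6007 nmi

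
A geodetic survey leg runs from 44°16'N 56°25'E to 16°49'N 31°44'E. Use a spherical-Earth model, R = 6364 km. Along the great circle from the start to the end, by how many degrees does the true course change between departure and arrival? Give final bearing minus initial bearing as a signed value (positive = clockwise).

-13.1°

Initial bearing θ₁ = atan2(sin Δλ cos φ₂, cos φ₁ sin φ₂ − sin φ₁ cos φ₂ cos Δλ) = 224.99°
Final bearing θ₂ = (initial bearing from the destination back to the start) + 180° = 211.93°
Δθ = θ₂ − θ₁ = -13.1°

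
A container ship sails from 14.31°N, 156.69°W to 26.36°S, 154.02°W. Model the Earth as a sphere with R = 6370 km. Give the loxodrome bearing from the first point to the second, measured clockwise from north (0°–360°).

176.3°

Δψ = ln[tan(π/4+φ₂/2)/tan(π/4+φ₁/2)] = -0.7296
Δλ = +0.0466 rad (taken the short way round)
course = atan2(Δλ, Δψ) = 176.35°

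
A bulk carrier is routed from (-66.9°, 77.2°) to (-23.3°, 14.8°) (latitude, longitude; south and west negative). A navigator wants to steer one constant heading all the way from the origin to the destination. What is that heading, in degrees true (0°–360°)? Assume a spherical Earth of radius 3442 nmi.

Meridional parts: M(φ₁)=-1.5879, M(φ₂)=-0.4184 → ΔM = +1.1695;  Δλ = -1.0891 rad
tan C = Δλ / ΔM = -0.9312 → C = 317.04°

317.0°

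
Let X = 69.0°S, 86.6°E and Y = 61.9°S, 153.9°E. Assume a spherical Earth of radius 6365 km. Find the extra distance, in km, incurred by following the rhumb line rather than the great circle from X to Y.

Great circle: cos σ = sin φ₁ sin φ₂ + cos φ₁ cos φ₂ cos Δλ,  σ = 0.4763 rad → d_gc = 3032.0 km
Rhumb line: Δψ = +0.3003, q = Δφ/Δψ = 0.4127, d_rh = R√(Δφ²+q²Δλ²) = 3184.4 km
Excess = 3184.4 − 3032.0 = 152.4 ≈ 152 km

152 km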